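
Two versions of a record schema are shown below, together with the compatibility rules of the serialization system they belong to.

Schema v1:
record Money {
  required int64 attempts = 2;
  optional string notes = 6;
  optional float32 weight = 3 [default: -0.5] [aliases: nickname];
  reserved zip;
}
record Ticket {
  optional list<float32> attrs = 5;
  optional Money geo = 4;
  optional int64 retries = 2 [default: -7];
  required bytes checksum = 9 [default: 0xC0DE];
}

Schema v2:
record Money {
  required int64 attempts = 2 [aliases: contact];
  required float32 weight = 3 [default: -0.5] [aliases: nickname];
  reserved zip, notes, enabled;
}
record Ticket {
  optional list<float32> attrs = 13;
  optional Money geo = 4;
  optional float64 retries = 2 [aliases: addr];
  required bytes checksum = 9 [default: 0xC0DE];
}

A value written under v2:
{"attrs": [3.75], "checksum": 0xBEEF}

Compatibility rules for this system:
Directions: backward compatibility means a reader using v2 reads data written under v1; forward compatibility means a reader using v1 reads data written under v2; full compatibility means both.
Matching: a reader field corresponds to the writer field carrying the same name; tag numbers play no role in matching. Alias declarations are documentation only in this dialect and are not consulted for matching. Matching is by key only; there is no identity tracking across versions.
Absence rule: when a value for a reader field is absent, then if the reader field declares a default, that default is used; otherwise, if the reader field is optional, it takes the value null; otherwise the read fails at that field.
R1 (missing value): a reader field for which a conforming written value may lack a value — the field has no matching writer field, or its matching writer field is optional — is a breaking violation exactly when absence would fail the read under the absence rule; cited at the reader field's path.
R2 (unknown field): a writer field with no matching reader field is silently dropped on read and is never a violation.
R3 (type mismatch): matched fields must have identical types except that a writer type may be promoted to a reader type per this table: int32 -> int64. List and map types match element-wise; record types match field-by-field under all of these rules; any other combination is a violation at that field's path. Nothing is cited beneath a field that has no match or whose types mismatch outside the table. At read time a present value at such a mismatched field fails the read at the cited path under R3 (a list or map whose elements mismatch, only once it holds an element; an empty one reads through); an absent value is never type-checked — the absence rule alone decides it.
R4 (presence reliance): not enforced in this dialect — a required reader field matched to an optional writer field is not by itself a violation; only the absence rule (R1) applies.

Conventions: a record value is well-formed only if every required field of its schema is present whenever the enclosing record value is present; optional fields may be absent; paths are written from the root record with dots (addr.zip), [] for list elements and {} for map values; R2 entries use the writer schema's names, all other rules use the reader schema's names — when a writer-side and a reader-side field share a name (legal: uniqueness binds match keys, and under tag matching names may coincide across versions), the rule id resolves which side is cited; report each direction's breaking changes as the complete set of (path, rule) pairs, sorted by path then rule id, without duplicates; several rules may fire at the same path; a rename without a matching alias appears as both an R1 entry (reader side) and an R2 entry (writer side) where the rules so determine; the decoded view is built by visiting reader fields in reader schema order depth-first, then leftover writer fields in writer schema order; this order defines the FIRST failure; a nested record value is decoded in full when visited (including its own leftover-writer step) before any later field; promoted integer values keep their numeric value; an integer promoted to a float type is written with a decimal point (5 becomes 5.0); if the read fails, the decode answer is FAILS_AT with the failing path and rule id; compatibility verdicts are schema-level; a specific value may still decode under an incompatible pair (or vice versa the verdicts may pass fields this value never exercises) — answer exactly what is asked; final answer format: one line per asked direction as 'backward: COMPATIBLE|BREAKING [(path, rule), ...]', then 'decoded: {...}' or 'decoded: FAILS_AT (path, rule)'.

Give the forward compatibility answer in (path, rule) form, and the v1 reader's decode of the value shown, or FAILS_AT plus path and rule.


the writer's type comes first in each Ticket pair
forward analysis of Ticket with v1 as reader and v2 as writer:
  attrs: paired with writer attrs (list<float32> -> list<float32>; writer optional)
  geo: paired with writer geo (Money -> Money; writer optional)
  retries: paired with writer retries (float64 -> int64; writer optional)
  checksum: paired with writer checksum (bytes -> bytes; writer required)
  geo.attempts: paired with writer geo.attempts (int64 -> int64; writer required)
  geo.notes: no writer match
  geo.weight: paired with writer geo.weight (float32 -> float32; writer required)
  violation R3 at retries
  => forward: BREAKING (1)
decode walk for Ticket under reader schema v1:
  attrs := [3.75]
  geo := null (not supplied -> null)
  retries := -7 (no value, default fills)
  checksum := 0xBEEF
  => decoded: {"attrs": [3.75], "geo": null, "retries": -7, "checksum": 0xBEEF}
diffs on Ticket not affecting the asked answer:
  field weight in record Money: optional changed to required -> fires no rule on Ticket, leaving the asked answer as it is
  removed field notes from record Money (its key "notes" joins the reserved list) -> fires no rule on Ticket, leaving the asked answer as it is
  field attrs in record Ticket: tag 5 changed to 13 -> fires no rule on Ticket, leaving the asked answer as it is

forward: BREAKING [(retries, R3)]; decoded: {"attrs": [3.75], "geo": null, "retries": -7, "checksum": 0xBEEF}


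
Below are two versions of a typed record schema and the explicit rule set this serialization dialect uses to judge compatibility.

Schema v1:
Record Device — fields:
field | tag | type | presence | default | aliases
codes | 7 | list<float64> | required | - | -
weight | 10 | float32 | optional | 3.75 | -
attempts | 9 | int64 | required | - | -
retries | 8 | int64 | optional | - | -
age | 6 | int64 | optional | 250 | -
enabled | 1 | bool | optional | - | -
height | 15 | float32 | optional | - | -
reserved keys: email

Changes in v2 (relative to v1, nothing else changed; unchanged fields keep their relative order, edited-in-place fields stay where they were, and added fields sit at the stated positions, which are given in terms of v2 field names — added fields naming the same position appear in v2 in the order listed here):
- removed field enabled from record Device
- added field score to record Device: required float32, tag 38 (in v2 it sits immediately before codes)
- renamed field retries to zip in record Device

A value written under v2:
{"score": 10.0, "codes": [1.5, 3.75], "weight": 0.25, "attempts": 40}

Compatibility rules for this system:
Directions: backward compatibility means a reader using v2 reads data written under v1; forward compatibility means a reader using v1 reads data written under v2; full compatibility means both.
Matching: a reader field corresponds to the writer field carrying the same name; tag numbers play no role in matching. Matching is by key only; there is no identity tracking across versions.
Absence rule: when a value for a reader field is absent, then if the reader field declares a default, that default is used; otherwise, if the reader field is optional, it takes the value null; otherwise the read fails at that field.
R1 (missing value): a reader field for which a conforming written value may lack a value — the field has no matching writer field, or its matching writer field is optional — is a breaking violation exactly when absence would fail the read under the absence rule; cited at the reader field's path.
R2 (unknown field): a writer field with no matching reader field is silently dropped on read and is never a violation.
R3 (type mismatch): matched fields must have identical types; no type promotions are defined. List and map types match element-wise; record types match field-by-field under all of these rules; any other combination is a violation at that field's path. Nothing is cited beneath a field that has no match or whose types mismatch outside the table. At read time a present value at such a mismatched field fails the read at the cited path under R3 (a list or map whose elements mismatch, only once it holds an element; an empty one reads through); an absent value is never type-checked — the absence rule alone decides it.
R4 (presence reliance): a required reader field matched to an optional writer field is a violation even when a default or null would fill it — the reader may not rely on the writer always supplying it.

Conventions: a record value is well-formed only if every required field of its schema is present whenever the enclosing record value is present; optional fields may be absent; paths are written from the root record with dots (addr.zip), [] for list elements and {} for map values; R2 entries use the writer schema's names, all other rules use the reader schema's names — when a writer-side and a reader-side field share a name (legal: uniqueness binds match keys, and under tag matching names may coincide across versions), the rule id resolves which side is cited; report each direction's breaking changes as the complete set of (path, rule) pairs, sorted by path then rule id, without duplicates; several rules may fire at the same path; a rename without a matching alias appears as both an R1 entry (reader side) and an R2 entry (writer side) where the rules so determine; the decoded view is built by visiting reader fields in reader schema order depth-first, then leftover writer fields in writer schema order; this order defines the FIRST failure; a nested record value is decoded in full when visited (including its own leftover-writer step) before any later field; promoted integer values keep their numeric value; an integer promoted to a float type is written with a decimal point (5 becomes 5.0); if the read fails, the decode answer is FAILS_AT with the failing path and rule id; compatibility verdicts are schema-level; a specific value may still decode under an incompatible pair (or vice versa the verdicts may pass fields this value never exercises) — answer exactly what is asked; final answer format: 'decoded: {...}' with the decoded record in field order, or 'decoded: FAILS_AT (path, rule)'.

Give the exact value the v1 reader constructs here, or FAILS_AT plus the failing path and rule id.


decoded: {"codes": [1.5, 3.75], "weight": 0.25, "attempts": 40, "retries": null, "age": 250, "enabled": null, "height": null}

arrows below run writer -> reader for Device
migrating the Device value to v1:
  codes := [1.5, 3.75]
  weight := 0.25
  attempts := 40
  retries := null (not supplied -> null)
  age := 250 (no value, default fills)
  enabled := null (not supplied -> null)
  height := null (not supplied -> null)
  writer score: unmatched, discarded
  => decoded: {"codes": [1.5, 3.75], "weight": 0.25, "attempts": 40, "retries": null, "age": 250, "enabled": null, "height": null}
the other Device changes do not affect what is asked:
  removed field enabled from record Device -> inert under this dialect — no rule fires on Device and the result does not move
  added field score to record Device: required float32, tag 38 (in v2 it sits immediately before codes) -> schema-level compatibility only; this Device value's decode is unchanged
  renamed field retries to zip in record Device -> inert under this dialect — no rule fires on Device and the result does not move


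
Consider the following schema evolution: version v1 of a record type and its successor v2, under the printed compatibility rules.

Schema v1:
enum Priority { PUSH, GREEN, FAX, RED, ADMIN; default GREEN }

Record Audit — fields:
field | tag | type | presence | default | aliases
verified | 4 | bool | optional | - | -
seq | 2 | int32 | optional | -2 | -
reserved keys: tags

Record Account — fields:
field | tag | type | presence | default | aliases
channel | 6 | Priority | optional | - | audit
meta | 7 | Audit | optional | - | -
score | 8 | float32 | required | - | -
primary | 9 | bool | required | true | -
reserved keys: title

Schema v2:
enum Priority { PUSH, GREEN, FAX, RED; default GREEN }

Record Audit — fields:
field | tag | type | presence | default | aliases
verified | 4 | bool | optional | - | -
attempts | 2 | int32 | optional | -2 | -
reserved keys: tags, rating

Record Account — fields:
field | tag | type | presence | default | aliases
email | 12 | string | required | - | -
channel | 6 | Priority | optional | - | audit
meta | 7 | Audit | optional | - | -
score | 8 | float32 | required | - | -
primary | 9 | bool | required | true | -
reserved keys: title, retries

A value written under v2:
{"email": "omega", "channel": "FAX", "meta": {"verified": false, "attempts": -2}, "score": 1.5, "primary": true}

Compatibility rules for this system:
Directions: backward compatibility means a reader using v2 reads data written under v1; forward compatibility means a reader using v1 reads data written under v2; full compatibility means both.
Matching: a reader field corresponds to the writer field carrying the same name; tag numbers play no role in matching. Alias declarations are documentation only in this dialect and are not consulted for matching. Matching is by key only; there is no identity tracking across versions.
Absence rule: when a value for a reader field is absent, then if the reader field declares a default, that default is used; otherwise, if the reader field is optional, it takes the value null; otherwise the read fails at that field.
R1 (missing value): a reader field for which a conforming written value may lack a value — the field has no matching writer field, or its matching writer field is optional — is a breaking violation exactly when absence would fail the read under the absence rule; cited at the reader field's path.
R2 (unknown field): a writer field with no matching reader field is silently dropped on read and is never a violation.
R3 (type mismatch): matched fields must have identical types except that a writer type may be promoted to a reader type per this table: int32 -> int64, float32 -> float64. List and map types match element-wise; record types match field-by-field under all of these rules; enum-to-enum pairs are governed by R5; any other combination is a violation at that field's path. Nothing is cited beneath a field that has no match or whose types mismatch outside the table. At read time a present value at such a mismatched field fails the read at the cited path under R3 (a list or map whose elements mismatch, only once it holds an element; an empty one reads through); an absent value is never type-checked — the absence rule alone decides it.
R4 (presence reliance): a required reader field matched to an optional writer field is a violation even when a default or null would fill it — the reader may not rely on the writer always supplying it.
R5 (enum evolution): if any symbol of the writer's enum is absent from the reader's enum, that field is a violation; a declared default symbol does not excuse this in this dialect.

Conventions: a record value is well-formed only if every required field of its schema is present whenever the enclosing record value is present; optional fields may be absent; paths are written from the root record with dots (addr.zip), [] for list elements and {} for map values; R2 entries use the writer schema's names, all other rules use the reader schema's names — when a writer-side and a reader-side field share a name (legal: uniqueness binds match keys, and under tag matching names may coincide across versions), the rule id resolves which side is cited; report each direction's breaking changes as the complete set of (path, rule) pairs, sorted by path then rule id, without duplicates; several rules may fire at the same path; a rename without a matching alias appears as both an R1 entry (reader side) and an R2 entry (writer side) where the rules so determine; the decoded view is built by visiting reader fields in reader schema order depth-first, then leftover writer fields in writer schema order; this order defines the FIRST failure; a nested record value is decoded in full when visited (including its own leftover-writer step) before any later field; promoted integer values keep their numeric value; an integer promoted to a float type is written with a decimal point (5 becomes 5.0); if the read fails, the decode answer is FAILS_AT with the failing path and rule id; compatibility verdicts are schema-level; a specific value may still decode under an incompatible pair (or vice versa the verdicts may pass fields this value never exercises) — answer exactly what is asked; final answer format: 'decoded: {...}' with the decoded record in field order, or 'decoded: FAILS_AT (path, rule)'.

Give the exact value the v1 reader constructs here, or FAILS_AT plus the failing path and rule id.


arrows below run writer -> reader for Account
decode (reader v1):
  channel := "FAX"
  meta.verified := false
  meta.seq := -2 (absent -> default)
  writer meta.attempts: unknown -> dropped
  score := 1.5
  primary := true
  writer email: unknown -> dropped
  => decoded: {"channel": "FAX", "meta": {"verified": false, "seq": -2}, "score": 1.5, "primary": true}
diffs on Account not affecting the asked answer:
  renamed field seq to attempts in record Audit -> inert under this dialect — no rule fires on Account and the result does not move
  enum Priority (field channel in record Account): symbol ADMIN removed -> changes Account's schema-level verdicts only — the decode of this value is the same
  added field email to record Account: required string, tag 12 (in v2 it sits immediately before channel) -> changes Account's schema-level verdicts only — the decode of this value is the same

decoded: {"channel": "FAX", "meta": {"verified": false, "seq": -2}, "score": 1.5, "primary": true}


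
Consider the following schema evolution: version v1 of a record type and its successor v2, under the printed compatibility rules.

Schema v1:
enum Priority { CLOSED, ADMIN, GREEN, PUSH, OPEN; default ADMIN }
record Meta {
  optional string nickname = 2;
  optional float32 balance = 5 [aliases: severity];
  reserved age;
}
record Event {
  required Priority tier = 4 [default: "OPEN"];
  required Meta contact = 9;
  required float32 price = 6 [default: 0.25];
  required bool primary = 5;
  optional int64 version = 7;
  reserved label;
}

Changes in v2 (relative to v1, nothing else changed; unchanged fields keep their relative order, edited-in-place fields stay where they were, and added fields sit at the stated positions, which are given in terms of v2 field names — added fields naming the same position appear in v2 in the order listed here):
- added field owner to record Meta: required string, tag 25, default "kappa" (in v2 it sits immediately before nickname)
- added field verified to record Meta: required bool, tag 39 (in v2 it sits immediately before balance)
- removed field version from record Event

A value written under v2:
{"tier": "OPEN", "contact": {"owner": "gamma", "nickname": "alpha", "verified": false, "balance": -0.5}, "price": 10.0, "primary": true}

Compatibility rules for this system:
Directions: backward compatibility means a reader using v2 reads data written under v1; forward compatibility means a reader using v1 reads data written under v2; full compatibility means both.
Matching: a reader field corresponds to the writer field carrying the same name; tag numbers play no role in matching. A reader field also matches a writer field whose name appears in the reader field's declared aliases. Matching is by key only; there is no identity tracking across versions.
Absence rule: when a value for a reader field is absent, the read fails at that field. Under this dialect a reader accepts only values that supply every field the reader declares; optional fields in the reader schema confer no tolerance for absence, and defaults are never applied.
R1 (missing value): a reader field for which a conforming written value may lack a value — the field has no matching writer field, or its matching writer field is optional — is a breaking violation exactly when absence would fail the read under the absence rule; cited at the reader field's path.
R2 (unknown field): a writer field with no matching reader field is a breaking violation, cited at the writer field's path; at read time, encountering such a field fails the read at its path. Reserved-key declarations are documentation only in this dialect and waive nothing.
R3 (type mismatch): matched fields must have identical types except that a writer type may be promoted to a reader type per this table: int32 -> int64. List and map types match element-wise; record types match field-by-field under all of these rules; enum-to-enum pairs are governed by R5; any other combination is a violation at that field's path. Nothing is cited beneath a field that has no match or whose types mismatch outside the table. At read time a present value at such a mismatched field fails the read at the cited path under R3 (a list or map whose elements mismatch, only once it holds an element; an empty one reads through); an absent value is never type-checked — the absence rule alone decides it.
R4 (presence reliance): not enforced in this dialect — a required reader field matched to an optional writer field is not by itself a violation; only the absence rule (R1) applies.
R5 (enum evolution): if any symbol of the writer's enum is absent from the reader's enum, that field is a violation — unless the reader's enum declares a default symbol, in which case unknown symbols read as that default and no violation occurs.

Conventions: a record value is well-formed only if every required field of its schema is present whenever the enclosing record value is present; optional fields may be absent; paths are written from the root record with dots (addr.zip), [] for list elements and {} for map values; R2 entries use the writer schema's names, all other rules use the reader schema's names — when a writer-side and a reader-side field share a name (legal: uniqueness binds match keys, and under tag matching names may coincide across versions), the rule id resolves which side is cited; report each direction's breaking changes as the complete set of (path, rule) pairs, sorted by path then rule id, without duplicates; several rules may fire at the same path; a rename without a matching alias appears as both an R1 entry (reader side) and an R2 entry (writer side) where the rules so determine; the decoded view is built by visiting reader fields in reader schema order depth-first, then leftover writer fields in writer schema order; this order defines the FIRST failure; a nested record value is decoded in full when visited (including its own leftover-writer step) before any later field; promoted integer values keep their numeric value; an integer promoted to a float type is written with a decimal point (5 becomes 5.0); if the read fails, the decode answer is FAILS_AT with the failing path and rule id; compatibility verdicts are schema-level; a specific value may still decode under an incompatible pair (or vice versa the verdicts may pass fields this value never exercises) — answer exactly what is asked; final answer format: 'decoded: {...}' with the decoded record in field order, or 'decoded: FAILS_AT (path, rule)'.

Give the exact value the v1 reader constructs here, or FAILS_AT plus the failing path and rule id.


in Event below, arrows point writer -> reader
decode walk for Event under reader schema v1:
  tier := "OPEN"
  contact.nickname := "alpha"
  contact.balance := -0.5
  read fails at contact.owner under R2 (unknown field)
  => FAILS_AT (contact.owner, R2)
ruling out the remaining Event differences:
  added field verified to record Meta: required bool, tag 39 (in v2 it sits immediately before balance) -> schema-level compatibility only; this Event value's decode is unchanged
  removed field version from record Event -> schema-level compatibility only; this Event value's decode is unchanged

decoded: FAILS_AT (contact.owner, R2)


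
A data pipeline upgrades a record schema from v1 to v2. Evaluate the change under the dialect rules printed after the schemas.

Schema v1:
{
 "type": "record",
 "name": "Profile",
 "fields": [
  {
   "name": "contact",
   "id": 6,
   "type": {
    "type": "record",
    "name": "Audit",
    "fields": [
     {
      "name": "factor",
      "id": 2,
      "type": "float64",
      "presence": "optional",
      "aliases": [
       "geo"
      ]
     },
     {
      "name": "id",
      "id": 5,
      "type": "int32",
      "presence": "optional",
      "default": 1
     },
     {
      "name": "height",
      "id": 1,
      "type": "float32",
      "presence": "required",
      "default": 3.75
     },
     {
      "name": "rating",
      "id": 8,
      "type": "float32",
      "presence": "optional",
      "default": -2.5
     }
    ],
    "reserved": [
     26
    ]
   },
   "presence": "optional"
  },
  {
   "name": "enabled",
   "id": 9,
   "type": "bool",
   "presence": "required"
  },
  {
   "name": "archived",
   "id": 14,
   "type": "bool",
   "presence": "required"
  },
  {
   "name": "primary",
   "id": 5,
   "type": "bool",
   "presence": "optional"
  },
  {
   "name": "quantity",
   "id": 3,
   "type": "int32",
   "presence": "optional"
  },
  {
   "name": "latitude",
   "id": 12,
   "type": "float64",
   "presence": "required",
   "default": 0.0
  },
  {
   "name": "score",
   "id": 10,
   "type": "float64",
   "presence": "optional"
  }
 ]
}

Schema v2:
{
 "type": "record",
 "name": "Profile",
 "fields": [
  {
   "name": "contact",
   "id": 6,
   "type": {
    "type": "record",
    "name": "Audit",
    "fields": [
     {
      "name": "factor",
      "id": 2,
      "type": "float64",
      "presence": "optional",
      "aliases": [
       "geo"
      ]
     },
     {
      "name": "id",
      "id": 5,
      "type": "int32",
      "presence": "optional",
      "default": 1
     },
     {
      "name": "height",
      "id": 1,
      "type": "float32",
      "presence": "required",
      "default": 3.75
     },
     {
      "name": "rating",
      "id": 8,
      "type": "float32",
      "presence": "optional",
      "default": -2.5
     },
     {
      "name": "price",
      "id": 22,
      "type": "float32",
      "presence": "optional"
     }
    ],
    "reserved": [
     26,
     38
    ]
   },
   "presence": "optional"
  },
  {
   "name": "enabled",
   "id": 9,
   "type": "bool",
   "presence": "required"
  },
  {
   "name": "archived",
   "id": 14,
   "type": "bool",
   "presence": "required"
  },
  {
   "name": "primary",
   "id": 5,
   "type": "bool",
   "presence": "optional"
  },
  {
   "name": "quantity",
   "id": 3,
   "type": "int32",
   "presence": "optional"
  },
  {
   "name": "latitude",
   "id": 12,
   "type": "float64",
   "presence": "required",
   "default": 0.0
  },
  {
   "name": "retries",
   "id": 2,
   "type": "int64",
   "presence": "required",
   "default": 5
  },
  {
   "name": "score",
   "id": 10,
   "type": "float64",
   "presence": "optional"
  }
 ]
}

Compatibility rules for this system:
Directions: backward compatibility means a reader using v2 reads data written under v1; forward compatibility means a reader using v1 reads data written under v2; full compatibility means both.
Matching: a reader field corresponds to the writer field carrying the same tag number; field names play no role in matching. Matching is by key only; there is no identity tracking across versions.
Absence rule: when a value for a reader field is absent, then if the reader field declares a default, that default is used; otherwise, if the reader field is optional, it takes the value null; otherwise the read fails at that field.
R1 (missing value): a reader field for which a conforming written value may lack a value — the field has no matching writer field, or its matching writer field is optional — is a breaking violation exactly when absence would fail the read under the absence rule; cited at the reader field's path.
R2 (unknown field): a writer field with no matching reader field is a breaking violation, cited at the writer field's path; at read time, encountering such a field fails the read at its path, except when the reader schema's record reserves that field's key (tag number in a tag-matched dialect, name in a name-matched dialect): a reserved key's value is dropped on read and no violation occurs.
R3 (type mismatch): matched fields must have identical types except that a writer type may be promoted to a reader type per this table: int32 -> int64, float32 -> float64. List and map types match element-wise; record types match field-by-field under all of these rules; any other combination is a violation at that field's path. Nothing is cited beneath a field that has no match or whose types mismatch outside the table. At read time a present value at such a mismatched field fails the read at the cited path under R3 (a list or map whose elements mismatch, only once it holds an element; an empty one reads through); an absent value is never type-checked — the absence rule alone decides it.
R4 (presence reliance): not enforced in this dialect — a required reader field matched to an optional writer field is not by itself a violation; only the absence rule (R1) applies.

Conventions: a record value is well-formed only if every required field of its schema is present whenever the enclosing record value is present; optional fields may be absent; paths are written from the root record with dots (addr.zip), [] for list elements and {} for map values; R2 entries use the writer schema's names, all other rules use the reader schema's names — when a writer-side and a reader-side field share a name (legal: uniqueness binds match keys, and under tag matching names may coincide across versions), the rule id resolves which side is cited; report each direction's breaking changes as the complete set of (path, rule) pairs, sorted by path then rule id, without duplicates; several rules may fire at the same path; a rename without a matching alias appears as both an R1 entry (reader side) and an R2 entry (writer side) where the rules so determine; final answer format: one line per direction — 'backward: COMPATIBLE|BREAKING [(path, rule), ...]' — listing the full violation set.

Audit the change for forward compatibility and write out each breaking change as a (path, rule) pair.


forward: BREAKING [(contact.price, R2), (retries, R2)]

arrows below run writer -> reader for Profile
forward for Profile (reader v1, writer v2):
  contact <- contact (Audit -> Audit, writer optional)
  enabled <- enabled (bool -> bool, writer required)
  archived <- archived (bool -> bool, writer required)
  primary <- primary (bool -> bool, writer optional)
  quantity <- quantity (int32 -> int32, writer optional)
  latitude <- latitude (float64 -> float64, writer required)
  score <- score (float64 -> float64, writer optional)
  writer retries: unknown to reader
  contact.factor <- contact.factor (float64 -> float64, writer optional)
  contact.id <- contact.id (int32 -> int32, writer optional)
  contact.height <- contact.height (float32 -> float32, writer required)
  contact.rating <- contact.rating (float32 -> float32, writer optional)
  writer contact.price: unknown to reader
  breaking: (contact.price, R2)
  breaking: (retries, R2)
  forward on Profile therefore BREAKING (2)


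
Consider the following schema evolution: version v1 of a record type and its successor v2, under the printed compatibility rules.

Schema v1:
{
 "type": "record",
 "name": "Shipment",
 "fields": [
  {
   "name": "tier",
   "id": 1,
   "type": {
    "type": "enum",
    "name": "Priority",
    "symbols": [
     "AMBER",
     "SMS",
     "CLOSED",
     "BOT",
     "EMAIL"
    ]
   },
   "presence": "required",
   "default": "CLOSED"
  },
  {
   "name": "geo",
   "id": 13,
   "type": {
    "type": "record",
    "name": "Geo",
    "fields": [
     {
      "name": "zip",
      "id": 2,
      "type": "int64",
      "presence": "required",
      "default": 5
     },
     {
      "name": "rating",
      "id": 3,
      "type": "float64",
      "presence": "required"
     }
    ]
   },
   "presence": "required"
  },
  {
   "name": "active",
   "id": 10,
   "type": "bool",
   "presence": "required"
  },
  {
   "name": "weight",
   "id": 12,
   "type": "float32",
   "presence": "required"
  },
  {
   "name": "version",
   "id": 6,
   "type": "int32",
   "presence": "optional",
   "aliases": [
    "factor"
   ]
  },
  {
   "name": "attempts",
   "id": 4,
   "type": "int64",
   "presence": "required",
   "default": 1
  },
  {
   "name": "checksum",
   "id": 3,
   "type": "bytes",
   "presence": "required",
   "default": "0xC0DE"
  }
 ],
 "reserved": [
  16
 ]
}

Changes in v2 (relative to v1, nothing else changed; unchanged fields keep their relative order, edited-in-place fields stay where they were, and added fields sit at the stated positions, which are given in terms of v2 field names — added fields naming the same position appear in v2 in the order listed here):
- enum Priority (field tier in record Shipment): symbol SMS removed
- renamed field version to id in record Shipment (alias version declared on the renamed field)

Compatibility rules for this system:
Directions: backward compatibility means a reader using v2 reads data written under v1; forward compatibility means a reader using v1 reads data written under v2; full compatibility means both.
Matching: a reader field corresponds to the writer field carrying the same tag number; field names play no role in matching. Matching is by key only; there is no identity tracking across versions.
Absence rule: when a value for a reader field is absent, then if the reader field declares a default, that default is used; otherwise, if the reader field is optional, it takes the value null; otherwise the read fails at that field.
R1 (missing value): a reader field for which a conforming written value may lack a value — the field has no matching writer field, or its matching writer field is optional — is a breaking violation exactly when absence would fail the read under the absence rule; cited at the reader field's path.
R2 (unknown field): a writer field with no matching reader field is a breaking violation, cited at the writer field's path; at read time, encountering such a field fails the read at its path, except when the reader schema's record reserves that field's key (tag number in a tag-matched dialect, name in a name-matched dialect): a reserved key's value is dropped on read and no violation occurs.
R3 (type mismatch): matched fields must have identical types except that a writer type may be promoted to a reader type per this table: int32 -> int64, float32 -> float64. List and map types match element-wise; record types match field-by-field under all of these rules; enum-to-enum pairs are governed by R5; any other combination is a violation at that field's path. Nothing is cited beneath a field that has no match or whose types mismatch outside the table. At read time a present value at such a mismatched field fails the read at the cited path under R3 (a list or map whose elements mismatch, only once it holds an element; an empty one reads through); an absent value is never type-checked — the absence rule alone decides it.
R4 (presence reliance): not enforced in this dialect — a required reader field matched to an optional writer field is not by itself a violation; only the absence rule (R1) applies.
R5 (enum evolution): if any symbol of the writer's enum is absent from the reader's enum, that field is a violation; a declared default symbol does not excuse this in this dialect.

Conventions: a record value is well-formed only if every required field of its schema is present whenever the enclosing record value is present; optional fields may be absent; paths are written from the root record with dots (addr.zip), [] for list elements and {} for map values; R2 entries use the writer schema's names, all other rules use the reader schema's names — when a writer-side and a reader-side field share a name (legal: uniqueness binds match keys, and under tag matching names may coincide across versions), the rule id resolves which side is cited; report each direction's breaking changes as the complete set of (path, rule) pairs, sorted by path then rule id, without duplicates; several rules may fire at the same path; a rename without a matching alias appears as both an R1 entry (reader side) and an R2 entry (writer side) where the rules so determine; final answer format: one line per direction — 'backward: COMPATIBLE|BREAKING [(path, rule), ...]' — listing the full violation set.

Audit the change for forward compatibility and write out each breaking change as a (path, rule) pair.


forward: COMPATIBLE []

arrows below run writer -> reader for Shipment
forward pass over Shipment, reader schema v1, writer schema v2:
  writer required, Priority -> Priority: reader tier maps from writer tier
  writer required, Geo -> Geo: reader geo maps from writer geo
  writer required, bool -> bool: reader active maps from writer active
  writer required, float32 -> float32: reader weight maps from writer weight
  writer optional, int32 -> int32: reader version maps from writer id
  writer required, int64 -> int64: reader attempts maps from writer attempts
  writer required, bytes -> bytes: reader checksum maps from writer checksum
  writer required, int64 -> int64: reader geo.zip maps from writer geo.zip
  writer required, float64 -> float64: reader geo.rating maps from writer geo.rating
  => forward: COMPATIBLE
remaining Shipment differences; none change what is asked:
  enum Priority (field tier in record Shipment): symbol SMS removed -> its effect on Shipment is confined to the backward direction, not asked
  renamed field version to id in record Shipment (alias version declared on the renamed field) -> inert for the asked Shipment verdict: nothing fires


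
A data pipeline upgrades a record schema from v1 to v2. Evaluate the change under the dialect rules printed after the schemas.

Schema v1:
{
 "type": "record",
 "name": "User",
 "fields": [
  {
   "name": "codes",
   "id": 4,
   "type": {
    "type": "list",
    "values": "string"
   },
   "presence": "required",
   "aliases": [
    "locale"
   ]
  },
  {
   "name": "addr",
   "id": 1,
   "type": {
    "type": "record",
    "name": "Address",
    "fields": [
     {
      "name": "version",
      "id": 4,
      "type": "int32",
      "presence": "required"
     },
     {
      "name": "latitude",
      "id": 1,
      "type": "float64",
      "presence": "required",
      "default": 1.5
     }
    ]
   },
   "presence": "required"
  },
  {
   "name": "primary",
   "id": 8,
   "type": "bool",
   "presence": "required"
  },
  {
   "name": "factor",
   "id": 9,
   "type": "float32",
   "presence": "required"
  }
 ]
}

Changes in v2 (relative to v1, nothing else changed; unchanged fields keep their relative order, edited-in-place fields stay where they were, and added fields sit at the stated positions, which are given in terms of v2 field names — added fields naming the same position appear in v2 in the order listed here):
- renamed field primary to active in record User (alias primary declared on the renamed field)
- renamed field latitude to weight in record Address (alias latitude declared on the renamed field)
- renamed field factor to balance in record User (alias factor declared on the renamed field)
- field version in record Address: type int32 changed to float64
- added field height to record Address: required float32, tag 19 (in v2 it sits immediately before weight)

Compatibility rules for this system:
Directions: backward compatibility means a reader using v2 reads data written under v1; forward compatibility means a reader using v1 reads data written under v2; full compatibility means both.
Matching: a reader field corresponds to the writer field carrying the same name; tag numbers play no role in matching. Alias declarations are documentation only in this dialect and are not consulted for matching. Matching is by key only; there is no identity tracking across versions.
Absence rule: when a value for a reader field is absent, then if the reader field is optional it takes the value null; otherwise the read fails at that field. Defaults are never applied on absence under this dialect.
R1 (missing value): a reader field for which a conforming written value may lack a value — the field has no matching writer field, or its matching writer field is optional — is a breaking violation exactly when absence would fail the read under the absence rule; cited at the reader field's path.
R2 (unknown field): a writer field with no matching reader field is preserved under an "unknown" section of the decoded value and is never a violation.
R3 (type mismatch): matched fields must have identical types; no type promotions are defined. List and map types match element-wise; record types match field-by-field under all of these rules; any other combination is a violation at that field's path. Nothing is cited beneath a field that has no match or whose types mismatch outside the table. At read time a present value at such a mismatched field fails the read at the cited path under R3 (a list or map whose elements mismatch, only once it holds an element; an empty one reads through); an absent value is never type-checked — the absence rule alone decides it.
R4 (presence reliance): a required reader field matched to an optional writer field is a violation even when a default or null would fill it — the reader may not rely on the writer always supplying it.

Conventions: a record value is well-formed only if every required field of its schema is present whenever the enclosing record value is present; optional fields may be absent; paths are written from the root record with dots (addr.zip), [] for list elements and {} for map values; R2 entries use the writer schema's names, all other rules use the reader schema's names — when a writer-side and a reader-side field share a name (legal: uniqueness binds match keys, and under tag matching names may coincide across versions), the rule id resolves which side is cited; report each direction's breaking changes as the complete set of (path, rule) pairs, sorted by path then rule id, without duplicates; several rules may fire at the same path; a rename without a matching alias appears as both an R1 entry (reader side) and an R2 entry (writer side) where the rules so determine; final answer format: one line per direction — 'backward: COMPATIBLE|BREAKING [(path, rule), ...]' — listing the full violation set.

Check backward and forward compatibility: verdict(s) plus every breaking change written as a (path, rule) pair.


the writer's type comes first in each User pair
backward pass over User, reader schema v2, writer schema v1:
  codes <- codes (list<string> -> list<string>, writer required)
  addr <- addr (Address -> Address, writer required)
  active: no writer match
  balance: no writer match
  primary (writer side), unknown to reader
  factor (writer side), unknown to reader
  addr.version <- addr.version (int32 -> float64, writer required)
  addr.height: no writer match
  addr.weight: no writer match
  addr.latitude (writer side), unknown to reader
  violation R1 at active
  violation R1 at addr.height
  violation R3 at addr.version
  violation R1 at addr.weight
  violation R1 at balance
  => backward: BREAKING (5)
forward pass over User, reader schema v1, writer schema v2:
  codes <- codes (list<string> -> list<string>, writer required)
  addr <- addr (Address -> Address, writer required)
  primary: no writer match
  factor: no writer match
  active (writer side), unknown to reader
  balance (writer side), unknown to reader
  addr.version <- addr.version (float64 -> int32, writer required)
  addr.latitude: no writer match
  addr.height (writer side), unknown to reader
  addr.weight (writer side), unknown to reader
  violation R1 at addr.latitude
  violation R3 at addr.version
  violation R1 at factor
  violation R1 at primary
  => forward: BREAKING (4)

backward: BREAKING [(active, R1), (addr.height, R1), (addr.version, R3), (addr.weight, R1), (balance, R1)]; forward: BREAKING [(addr.latitude, R1), (addr.version, R3), (factor, R1), (primary, R1)]
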